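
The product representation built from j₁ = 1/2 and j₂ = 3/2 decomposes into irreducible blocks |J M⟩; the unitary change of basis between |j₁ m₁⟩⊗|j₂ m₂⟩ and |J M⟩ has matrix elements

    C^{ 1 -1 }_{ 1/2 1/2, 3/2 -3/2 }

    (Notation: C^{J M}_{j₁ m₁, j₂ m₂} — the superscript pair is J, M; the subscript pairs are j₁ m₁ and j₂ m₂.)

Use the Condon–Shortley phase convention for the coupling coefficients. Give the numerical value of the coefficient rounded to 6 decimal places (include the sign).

+√(3/4) = +0.866025

triangle: 1!*0!*2!/4! = 2/24
(j±m)!: 1!*0!*0!*3!*0!*2! = 12
prefactor² = (2J+1)*Δ*N² = 3
  k=0: +1/(0!*1!*0!*0!*0!*2!) = 1/2
Σ = 1/2  ⇒  CG² = 3*(1/2)² = 3/4
CG = +√(3/4) = +0.866025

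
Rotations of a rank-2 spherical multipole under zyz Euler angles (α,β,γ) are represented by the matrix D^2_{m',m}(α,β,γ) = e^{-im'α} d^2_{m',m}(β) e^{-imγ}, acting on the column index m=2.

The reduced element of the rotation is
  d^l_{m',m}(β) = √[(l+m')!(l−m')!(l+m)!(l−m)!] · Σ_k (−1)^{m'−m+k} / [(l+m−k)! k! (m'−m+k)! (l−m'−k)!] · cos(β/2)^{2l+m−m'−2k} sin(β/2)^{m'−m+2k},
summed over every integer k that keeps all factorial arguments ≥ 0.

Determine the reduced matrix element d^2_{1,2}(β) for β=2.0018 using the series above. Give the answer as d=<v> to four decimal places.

d^2_{1,2}(β=2.0018) via the finite sum:
c=cos(2.001800/2)=0.539545, s=sin(2.001800/2)=0.841957; N=√[6·1·24·1]=12.000000
Admissible k: 1..1 (factorial args all ≥0)
  k=1: (−1)^0·12.0000/(6)·0.5395^3·0.8420^1 = +0.264486
d^2_{1,2}(2.0018) = +0.264486

d=0.2645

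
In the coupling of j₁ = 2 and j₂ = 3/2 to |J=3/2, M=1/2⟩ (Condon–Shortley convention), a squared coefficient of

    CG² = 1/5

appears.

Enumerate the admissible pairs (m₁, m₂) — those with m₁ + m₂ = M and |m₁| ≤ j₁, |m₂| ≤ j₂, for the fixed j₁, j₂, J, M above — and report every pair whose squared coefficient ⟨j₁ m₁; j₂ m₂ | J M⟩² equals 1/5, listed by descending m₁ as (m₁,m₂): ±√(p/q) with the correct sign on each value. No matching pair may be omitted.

(0,1/2): −√(1/5)

Admissible pairs with m₁+m₂ = M = 1/2: (-1,3/2), (0,1/2), (1,-1/2), (2,-3/2)
  (m₁,m₂)=(2,-3/2): CG² = 2/5, CG = +√(2/5)
  (m₁,m₂)=(1,-1/2): CG² = 0/1, CG = 0
  (m₁,m₂)=(0,1/2): CG² = 1/5, CG = −√(1/5)   ← matches the target
  (m₁,m₂)=(-1,3/2): CG² = 2/5, CG = +√(2/5)
Pairs with CG² = 1/5: (0,1/2): −√(1/5)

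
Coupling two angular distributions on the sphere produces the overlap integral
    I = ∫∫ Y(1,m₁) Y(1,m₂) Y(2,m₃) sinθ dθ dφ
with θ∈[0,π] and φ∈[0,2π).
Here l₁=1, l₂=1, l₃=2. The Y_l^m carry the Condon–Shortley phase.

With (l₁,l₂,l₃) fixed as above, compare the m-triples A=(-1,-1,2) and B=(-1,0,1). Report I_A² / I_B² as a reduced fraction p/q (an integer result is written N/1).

Same 1,1,2: normalisation and zero-m 3j drop out of the ratio.
A: Δ: 0! 2! 2! / 5! → 1/30; sum: t=0:+1/4 = 1/4; 3j²(1 1 2; -1 -1 2) = Δ·Π!·Σ² = 1/5  (sign +1)
B: Δ: 0! 2! 2! / 5! → 1/30; sum: t=0:+1/2 = 1/2; 3j²(1 1 2; -1 0 1) = Δ·Π!·Σ² = 1/10  (sign -1)
I_A²/I_B² = (1/5)/(1/10) = 2/1

2/1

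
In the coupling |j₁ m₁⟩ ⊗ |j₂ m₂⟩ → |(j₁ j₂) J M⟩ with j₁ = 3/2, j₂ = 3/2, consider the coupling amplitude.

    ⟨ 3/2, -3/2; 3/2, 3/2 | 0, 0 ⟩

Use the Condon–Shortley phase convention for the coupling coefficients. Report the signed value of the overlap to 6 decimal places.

-0.500000  (= −√(1/4))

triangle: 3!·0!·0!/4! = 6/24
(j±m)!: 0!·3!·3!·0!·0!·0! = 36
prefactor² = (2J+1)·Δ·N² = 9
  k=3: −1/(3!·0!·0!·0!·0!·0!) = -1/6
Σ = -1/6  ⇒  CG² = 9·(-1/6)² = 1/4
CG = −√(1/4) = -0.500000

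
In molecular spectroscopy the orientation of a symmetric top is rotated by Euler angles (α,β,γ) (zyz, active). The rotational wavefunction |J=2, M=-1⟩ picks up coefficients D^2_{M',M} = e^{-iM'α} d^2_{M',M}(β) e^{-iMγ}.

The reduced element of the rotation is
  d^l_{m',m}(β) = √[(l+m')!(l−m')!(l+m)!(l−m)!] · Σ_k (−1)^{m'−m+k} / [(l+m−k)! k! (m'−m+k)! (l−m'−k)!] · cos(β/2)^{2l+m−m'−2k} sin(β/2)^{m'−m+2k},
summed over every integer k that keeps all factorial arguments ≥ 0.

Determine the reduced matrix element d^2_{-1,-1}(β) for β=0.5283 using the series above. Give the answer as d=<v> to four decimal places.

d^2_{-1,-1}(β=0.5283) via the finite sum:
c=cos(0.528300/2)=0.965315, s=sin(0.528300/2)=0.261089; N=√[1·6·1·6]=6.000000
The bounds max(0,m−m')=0 and min(l+m,l−m')=1 give 2 terms
  k=0: (−1)^0·6.0000/(6)·0.9653^4·0.2611^0 = +0.868312
  k=1: (−1)^1·6.0000/(2)·0.9653^2·0.2611^2 = -0.190562
d^2_{-1,-1}(0.5283) = +0.868312 -0.190562 = +0.677750

d=0.6778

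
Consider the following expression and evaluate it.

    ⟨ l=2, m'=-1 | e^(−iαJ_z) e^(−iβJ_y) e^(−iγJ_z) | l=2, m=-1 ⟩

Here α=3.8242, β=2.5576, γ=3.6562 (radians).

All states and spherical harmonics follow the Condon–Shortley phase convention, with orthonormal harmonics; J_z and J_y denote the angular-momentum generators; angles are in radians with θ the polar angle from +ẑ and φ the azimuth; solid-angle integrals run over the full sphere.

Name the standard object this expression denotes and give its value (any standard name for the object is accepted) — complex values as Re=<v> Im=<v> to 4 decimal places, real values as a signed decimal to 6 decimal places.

Wigner D-matrix element, Re=-0.0807 Im=-0.2059

This is a Wigner D-matrix element — the rotation-matrix element ⟨l m'| R(α,β,γ) |l m⟩ in the angular-momentum basis.
D^2_{-1,-1}(3.8242,2.5576,3.6562) = e^{-i·-1·3.8242}·d^2_{-1,-1}(2.5576)·e^{-i·-1·3.6562}. Compute d first:
Half-angle: c=0.287865, s=0.957671. N=√(1·6·1·6)=6.000000
The bounds max(0,m−m')=0 and min(l+m,l−m')=1 give 2 terms
  k=0: (−1)^0·6.0000/(6)·0.2879^4·0.9577^0 = +0.006867
  k=1: (−1)^1·6.0000/(2)·0.2879^2·0.9577^2 = -0.227998
d^2_{-1,-1}(2.5576) = +0.006867 -0.227998 = -0.221131
Attach z-rotation phases: D = e^{-i(-1)(3.8242)}·(-0.221131)·e^{-i(-1)(3.6562)} = -0.080702-0.205879i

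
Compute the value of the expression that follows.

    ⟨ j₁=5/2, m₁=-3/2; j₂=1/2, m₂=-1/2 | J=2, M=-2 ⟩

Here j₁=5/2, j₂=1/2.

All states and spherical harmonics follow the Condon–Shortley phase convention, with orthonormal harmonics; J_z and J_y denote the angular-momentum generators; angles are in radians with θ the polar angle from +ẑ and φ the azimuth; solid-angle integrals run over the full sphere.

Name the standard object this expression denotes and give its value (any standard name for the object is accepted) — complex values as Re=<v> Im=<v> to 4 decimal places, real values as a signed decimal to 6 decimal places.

Clebsch–Gordan coefficient, +√(1/6) ≈ +0.408248

This is a Clebsch–Gordan (vector-coupling) coefficient.
√[5·1!4!0!/6! · 1!4!0!1!0!4!] = √(96)
  +(−1)^0/∏(0,1,4,0,0,0)! = 1/24  (running 1/24)
⟨..|..⟩ = √(96)·(1/24) = +0.408248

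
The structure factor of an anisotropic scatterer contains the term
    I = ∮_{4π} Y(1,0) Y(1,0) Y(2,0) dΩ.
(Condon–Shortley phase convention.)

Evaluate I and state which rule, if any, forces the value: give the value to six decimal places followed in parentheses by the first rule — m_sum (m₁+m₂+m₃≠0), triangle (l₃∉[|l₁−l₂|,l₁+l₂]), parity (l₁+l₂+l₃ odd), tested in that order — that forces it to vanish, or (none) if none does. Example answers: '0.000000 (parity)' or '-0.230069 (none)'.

0.252313 (none)

m-sum 0 ✓  L=4 even ✓  0≤2≤2 ✓
Π(2lᵢ+1) = 3×3×5 = 45
triangle coeff Δ(1,1,2) = 1/30
Σ_t [0,0]: t=0:+1/1 = 1/1
(3j)²=2/15 [(1 1 2; 0 0 0)], sign=+1
(m-triple is (0,0,0) — same symbol as above.)
⇒ 4πI² = 4/5
I = (+1)√(4/5/(4π)) = 0.25231325
No selection rule forces the value: the integral is nonzero (none).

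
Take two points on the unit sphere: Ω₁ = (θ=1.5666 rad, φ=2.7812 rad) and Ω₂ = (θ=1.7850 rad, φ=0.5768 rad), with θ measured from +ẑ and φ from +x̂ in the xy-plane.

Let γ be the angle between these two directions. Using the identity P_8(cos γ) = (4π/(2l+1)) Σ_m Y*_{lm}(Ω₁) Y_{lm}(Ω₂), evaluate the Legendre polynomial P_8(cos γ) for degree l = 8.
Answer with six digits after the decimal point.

0.158497

Expand P_8 via completeness: Σ_{m} conj(Y_{8,m}) at Ω₁ times Y_{8,m} at Ω₂ —
  [-8]  conj(Y_{8,-8})(Ω₁) = -0.49827 - 0.13173j ; Y_{8,-8}(Ω₂) = -0.04191 + 0.42634j ; Δ = 0.07704 - 0.20691j
  [-7]  conj(Y_{8,-7})(Ω₁) = 0.00705 + 0.00502j ; Y_{8,-7}(Ω₂) = 0.23288 - 0.29108j ; Δ = 0.00310 - 0.00088j
  [-6]  conj(Y_{8,-6})(Ω₁) = 0.20984 + 0.31235j ; Y_{8,-6}(Ω₂) = 0.10024 - 0.03313j ; Δ = 0.03138 + 0.02436j
  [-5]  conj(Y_{8,-5})(Ω₁) = -0.00235 - 0.00996j ; Y_{8,-5}(Ω₂) = -0.34578 - 0.09109j ; Δ = -0.00010 + 0.00366j
  [-4]  conj(Y_{8,-4})(Ω₁) = 0.04357 - 0.33531j ; Y_{8,-4}(Ω₂) = 0.00872 + 0.00962j ; Δ = 0.00361 - 0.00251j
  [-3]  conj(Y_{8,-3})(Ω₁) = -0.00517 + 0.00970j ; Y_{8,-3}(Ω₂) = 0.05244 + 0.32578j ; Δ = -0.00343 - 0.00118j
  [-2]  conj(Y_{8,-2})(Ω₁) = -0.24218 + 0.21275j ; Y_{8,-2}(Ω₂) = 0.02650 - 0.05979j ; Δ = 0.00630 + 0.02012j
  [-1]  conj(Y_{8,-1})(Ω₁) = 0.01059 - 0.00399j ; Y_{8,-1}(Ω₂) = 0.26286 - 0.17102j ; Δ = 0.00210 - 0.00286j
  [+0]  conj(Y_{8,0})(Ω₁) = 0.31784 + 0.00000j ; Y_{8,0}(Ω₂) = -0.08056 + 0.00000j ; Δ = -0.02561 + 0.00000j
  [+1]  conj(Y_{8,1})(Ω₁) = -0.01059 - 0.00399j ; Y_{8,1}(Ω₂) = -0.26286 - 0.17102j ; Δ = 0.00210 + 0.00286j
  [+2]  conj(Y_{8,2})(Ω₁) = -0.24218 - 0.21275j ; Y_{8,2}(Ω₂) = 0.02650 + 0.05979j ; Δ = 0.00630 - 0.02012j
  [+3]  conj(Y_{8,3})(Ω₁) = 0.00517 + 0.00970j ; Y_{8,3}(Ω₂) = -0.05244 + 0.32578j ; Δ = -0.00343 + 0.00118j
  [+4]  conj(Y_{8,4})(Ω₁) = 0.04357 + 0.33531j ; Y_{8,4}(Ω₂) = 0.00872 - 0.00962j ; Δ = 0.00361 + 0.00251j
  [+5]  conj(Y_{8,5})(Ω₁) = 0.00235 - 0.00996j ; Y_{8,5}(Ω₂) = 0.34578 - 0.09109j ; Δ = -0.00010 - 0.00366j
  [+6]  conj(Y_{8,6})(Ω₁) = 0.20984 - 0.31235j ; Y_{8,6}(Ω₂) = 0.10024 + 0.03313j ; Δ = 0.03138 - 0.02436j
  [+7]  conj(Y_{8,7})(Ω₁) = -0.00705 + 0.00502j ; Y_{8,7}(Ω₂) = -0.23288 - 0.29108j ; Δ = 0.00310 + 0.00088j
  [+8]  conj(Y_{8,8})(Ω₁) = -0.49827 + 0.13173j ; Y_{8,8}(Ω₂) = -0.04191 - 0.42634j ; Δ = 0.07704 + 0.20691j
Σ over m = 0.21442 + 0.00000j; ×(4π/17) → 0.15850 + 0.00000j. Real part: 0.158497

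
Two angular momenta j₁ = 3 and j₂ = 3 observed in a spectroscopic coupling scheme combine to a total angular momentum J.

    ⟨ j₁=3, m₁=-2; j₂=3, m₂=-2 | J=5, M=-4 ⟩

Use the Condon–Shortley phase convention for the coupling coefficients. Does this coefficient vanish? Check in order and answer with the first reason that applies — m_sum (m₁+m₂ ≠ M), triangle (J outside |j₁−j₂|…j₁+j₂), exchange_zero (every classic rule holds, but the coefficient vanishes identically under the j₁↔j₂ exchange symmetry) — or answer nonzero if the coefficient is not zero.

exchange_zero

m-sum: m₁+m₂ = -2+(-2) = -4, M = -4  ✓
triangle: |j₁−j₂| = 0 ≤ J = 5 ≤ j₁+j₂ = 6  ✓
exchange: j₁=j₂ and m₁=m₂, and (−1)^(j₁+j₂−J) = (−1)^1 = −1 forces ⟨j₁m₁;j₂m₂|JM⟩ = −⟨j₂m₂;j₁m₁|JM⟩ = −⟨j₁m₁;j₂m₂|JM⟩ ⇒ the coefficient vanishes identically
Racah sum check: Σ_k collapses to 0 ⇒ CG = 0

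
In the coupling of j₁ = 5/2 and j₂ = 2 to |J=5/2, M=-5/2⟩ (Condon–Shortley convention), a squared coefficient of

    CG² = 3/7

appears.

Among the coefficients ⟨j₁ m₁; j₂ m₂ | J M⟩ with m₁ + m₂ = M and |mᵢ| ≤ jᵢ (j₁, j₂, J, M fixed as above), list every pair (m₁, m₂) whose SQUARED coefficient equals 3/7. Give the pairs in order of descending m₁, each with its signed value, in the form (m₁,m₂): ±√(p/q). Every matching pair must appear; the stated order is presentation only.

(-3/2,-1): −√(3/7)

Admissible pairs with m₁+m₂ = M = -5/2: (-5/2,0), (-3/2,-1), (-1/2,-2)
  (m₁,m₂)=(-1/2,-2): CG² = 3/14, CG = +√(3/14)
  (m₁,m₂)=(-3/2,-1): CG² = 3/7, CG = −√(3/7)   ← matches the target
  (m₁,m₂)=(-5/2,0): CG² = 5/14, CG = +√(5/14)
Pairs with CG² = 3/7: (-3/2,-1): −√(3/7)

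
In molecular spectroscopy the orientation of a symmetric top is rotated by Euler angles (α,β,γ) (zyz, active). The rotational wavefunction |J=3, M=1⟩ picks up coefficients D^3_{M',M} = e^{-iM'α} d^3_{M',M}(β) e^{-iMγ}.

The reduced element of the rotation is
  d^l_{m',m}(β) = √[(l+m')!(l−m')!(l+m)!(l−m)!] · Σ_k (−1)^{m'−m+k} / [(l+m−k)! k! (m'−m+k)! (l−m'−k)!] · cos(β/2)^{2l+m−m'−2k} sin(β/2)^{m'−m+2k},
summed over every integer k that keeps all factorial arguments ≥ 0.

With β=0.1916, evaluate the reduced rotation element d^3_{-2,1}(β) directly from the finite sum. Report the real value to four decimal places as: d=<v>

d=0.0054

d^3_{-2,1}(β=0.1916) via the finite sum:
c=cos(0.191600/2)=0.995415, s=sin(0.191600/2)=0.095654; N=√[1·120·24·2]=75.894664
The bounds max(0,m−m')=3 and min(l+m,l−m')=4 give 2 terms
  k=3: (−1)^0·75.8947/(12)·0.9954^3·0.0957^3 = +0.005459
  k=4: (−1)^1·75.8947/(24)·0.9954^1·0.0957^5 = -0.000025
d^3_{-2,1}(0.1916) = +0.005459 -0.000025 = +0.005434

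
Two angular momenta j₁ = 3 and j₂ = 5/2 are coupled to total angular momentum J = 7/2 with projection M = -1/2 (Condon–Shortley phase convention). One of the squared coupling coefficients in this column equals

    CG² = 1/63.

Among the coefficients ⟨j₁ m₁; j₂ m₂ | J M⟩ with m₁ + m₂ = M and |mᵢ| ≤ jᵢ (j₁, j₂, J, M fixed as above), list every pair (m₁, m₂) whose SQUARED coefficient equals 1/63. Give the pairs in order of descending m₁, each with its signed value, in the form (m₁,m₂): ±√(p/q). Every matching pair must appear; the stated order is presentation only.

Admissible pairs with m₁+m₂ = M = -1/2: (-3,5/2), (-2,3/2), (-1,1/2), (0,-1/2), (1,-3/2), (2,-5/2)
  (m₁,m₂)=(2,-5/2): CG² = 16/63, CG = +√(16/63)
  (m₁,m₂)=(1,-3/2): CG² = 8/63, CG = +√(8/63)
  (m₁,m₂)=(0,-1/2): CG² = 4/21, CG = −√(4/21)
  (m₁,m₂)=(-1,1/2): CG² = 1/63, CG = −√(1/63)   ← matches the target
  (m₁,m₂)=(-2,3/2): CG² = 20/63, CG = +√(20/63)
  (m₁,m₂)=(-3,5/2): CG² = 2/21, CG = +√(2/21)
Pairs with CG² = 1/63: (-1,1/2): −√(1/63)

(-1,1/2): −√(1/63)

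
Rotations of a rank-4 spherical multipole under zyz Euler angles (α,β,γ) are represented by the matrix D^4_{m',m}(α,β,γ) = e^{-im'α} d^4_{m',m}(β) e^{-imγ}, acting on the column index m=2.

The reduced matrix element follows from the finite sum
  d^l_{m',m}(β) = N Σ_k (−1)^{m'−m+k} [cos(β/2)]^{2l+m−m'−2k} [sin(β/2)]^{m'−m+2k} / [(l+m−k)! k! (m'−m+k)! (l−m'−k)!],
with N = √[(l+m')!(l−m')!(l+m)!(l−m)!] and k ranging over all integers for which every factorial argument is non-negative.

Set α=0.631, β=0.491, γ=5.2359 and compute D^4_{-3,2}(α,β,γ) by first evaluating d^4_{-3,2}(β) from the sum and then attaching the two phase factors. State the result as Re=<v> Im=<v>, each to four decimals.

Re=-0.0056 Im=-0.0064

Split into d^4_{-3,2}(β=0.4910) × two z-phases.
c=cos(0.491000/2)=0.970016, s=sin(0.491000/2)=0.243041; N=√[1·5040·720·2]=2693.993318
k: max(0,(2)−(-3))=5 … min(4+(2),4−(-3))=6
  k=5: (−1)^0·2693.9933/(240)·0.9700^3·0.2430^5 = +0.008688
  k=6: (−1)^1·2693.9933/(720)·0.9700^1·0.2430^7 = -0.000182
d^4_{-3,2}(0.4910) = +0.008688 -0.000182 = +0.008506
Attach z-rotation phases: D = e^{-i(-3)(0.6310)}·(+0.008506)·e^{-i(2)(5.2359)} = -0.005640-0.006368i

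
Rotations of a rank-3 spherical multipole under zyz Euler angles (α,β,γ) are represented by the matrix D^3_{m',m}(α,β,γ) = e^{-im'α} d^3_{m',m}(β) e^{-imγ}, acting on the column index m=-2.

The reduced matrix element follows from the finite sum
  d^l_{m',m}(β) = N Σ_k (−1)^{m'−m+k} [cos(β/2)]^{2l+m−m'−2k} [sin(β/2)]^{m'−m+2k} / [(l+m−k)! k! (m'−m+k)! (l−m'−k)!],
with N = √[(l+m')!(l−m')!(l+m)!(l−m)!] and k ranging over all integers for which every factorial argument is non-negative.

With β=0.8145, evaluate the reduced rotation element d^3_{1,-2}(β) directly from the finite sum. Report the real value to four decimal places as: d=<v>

d^3_{1,-2}(β=0.8145) via the finite sum:
Half-angle: c=0.918214, s=0.396086. N=√(24·2·1·120)=75.894664
The bounds max(0,m−m')=0 and min(l+m,l−m')=1 give 2 terms
  k=0: (−1)^3·75.8947/(12)·0.9182^3·0.3961^3 = -0.304249
  k=1: (−1)^4·75.8947/(24)·0.9182^1·0.3961^5 = +0.028307
d^3_{1,-2}(0.8145) = -0.304249 +0.028307 = -0.275942

d=-0.2759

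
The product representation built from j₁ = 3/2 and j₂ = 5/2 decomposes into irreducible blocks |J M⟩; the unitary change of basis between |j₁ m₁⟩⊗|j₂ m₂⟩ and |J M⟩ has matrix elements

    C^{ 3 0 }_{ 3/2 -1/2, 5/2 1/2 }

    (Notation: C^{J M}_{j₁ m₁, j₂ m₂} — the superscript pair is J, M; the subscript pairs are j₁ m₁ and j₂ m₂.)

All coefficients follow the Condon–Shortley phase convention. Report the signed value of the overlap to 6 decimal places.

-0.447214

triangle: 1!·2!·4!/8! = 48/40320
(j±m)!: 1!·2!·3!·2!·3!·3! = 864
prefactor² = (2J+1)·Δ·N² = 36/5
  k=0: +1/(0!·1!·2!·3!·0!·1!) = 1/12
  k=1: −1/(1!·0!·1!·2!·1!·2!) = -1/4
Σ = -1/6  ⇒  CG² = 36/5·(-1/6)² = 1/5
CG = −√(1/5) = -0.447214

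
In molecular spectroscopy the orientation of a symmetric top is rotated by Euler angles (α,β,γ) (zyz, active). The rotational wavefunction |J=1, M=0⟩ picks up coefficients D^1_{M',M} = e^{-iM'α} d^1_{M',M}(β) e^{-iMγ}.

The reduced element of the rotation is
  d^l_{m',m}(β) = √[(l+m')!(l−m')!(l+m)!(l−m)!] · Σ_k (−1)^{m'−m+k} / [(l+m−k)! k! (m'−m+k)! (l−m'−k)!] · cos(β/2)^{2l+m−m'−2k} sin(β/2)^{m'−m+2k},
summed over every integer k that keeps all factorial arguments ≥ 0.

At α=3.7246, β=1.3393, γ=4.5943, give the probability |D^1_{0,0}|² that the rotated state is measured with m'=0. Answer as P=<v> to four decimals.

Split into d^1_{0,0}(β=1.3393) × two z-phases.
c=cos(1.339300/2)=0.784039, s=sin(1.339300/2)=0.620712; N=√[1·1·1·1]=1.000000
Admissible k: 0..1 (factorial args all ≥0)
  k=0: (−1)^0·1.0000/(1)·0.7840^2·0.6207^0 = +0.614717
  k=1: (−1)^1·1.0000/(1)·0.7840^0·0.6207^2 = -0.385283
d^1_{0,0}(1.3393) = +0.614717 -0.385283 = +0.229434
|D^1_{0,0}|² = |d^1_{0,0}(β)|² = (+0.229434)² = 0.052640 (the z-rotation phases have unit modulus)

P=0.0526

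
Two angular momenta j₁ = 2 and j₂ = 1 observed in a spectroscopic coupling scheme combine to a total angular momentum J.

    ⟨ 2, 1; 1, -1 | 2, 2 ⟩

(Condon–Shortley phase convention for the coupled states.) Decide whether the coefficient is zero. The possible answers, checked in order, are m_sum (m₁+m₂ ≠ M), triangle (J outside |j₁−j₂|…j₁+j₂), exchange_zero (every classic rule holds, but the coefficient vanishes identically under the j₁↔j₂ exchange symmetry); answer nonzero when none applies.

m_sum

m-sum: m₁+m₂ = 1+(-1) = 0, M = 2  ✗ ⇒ coefficient is 0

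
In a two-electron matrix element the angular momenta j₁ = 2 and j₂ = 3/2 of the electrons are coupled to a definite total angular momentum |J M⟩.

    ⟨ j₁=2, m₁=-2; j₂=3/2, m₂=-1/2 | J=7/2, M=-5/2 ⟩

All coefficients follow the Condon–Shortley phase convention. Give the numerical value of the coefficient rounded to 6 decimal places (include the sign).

+0.654654

triangle: 0!*4!*3!/8! = 144/40320
(j±m)!: 0!*4!*1!*2!*1!*6! = 34560
prefactor² = (2J+1)*Δ*N² = 6912/7
  k=0: +1/(0!*0!*4!*1!*0!*2!) = 1/48
Σ = 1/48  ⇒  CG² = 6912/7*(1/48)² = 3/7
CG = +√(3/7) = +0.654654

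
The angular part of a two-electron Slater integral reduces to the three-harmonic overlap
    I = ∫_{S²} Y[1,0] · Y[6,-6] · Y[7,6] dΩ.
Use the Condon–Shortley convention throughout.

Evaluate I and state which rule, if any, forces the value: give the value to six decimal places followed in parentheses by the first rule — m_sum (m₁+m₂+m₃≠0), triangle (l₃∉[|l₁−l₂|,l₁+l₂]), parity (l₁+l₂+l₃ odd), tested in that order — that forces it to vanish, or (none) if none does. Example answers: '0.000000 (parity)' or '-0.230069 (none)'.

0.126157 (none)

Checks pass: Σm=0; 14 even; l₃=7∈[5,7].
(2·1+1)(2·6+1)(2·7+1) = 585
Δ: 0! 2! 12! / 15! → 1/1365
sum: t=0:+1/518400 = 1/518400
3j²(1 6 7; 0 0 0) = Δ·Π!·Σ² = 7/195  (sign -1)
sum: t=0:+1/479001600 = 1/479001600
3j²(1 6 7; 0 -6 6) = Δ·Π!·Σ² = 1/105  (sign -1)
combine: 4πI² = 585·7/195·1/105 = 1/5
take √, sign +1: I = 0.12615663
No selection rule forces the value: the integral is nonzero (none).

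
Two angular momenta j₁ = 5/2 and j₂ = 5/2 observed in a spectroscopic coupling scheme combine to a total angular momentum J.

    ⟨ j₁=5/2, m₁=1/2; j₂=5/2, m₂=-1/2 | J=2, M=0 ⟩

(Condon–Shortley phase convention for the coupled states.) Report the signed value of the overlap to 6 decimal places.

−√(4/21) ≈ -0.436436

j₁+j₂−J=3  J+j₁−j₂=2  J−j₁+j₂=2  j₁+j₂+J+1=8
(j₁±m₁, j₂±m₂, J±M) = (3,2,2,3,2,2)
P² = 12/7
sum k=0..2:
  [0] +1/24 = 1/24
  [1] −1/2 = -1/2
  [2] +1/8 = 1/8
S = -1/3
C² = P²·S² = 4/21 ; C = -0.436436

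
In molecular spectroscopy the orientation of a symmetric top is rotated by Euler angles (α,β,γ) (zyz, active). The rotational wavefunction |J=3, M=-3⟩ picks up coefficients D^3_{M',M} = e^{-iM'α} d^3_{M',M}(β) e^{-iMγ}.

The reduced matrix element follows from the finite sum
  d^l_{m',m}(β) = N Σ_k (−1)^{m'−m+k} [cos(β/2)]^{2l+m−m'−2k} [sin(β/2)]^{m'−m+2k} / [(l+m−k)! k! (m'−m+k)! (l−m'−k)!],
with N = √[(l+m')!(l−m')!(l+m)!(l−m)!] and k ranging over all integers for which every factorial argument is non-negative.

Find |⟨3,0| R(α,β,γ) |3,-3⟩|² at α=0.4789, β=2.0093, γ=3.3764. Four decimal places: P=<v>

D^3_{0,-3}(0.4789,2.0093,3.3764) = e^{-i·0·0.4789}·d^3_{0,-3}(2.0093)·e^{-i·-3·3.3764}. Compute d first:
Half-angle: c=0.536384, s=0.843974. N=√(6·6·1·720)=160.996894
The bounds max(0,m−m')=0 and min(l+m,l−m')=0 give 1 term
  k=0: (−1)^3·160.9969/(36)·0.5364^3·0.8440^3 = -0.414886
d^3_{0,-3}(2.0093) = -0.414886
|D^3_{0,-3}|² = |d^3_{0,-3}(β)|² = (-0.414886)² = 0.172131 (the z-rotation phases have unit modulus)

P=0.1721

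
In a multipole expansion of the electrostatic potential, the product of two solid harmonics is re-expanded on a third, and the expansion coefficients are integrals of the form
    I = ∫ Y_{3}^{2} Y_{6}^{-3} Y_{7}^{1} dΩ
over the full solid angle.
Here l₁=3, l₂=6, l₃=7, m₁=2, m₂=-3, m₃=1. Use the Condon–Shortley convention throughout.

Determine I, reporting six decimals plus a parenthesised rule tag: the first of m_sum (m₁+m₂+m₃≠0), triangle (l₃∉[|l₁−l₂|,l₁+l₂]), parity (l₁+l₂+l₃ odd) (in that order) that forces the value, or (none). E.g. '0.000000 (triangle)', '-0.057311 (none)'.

0.167202 (none)

m-sum 0 ✓  L=16 even ✓  3≤7≤9 ✓
Π(2lᵢ+1) = 7×13×15 = 1365
triangle coeff Δ(3,6,7) = 1/2042040
Σ_t [0,2]: t=0:+1/207360 t=1:−1/57600 t=2:+1/207360 = -1/129600
(3j)²=168/12155 [(3 6 7; 0 0 0)], sign=+1
Σ_t [0,1]: t=0:+1/362880 t=1:−1/1935360 = 13/5806080
(3j)²=195/10472 [(3 6 7; 2 -3 1)], sign=+1
⇒ 4πI² = 12285/34969
I = (+1)√(12285/34969/(4π)) = 0.16720184
No selection rule forces the value: the integral is nonzero (none).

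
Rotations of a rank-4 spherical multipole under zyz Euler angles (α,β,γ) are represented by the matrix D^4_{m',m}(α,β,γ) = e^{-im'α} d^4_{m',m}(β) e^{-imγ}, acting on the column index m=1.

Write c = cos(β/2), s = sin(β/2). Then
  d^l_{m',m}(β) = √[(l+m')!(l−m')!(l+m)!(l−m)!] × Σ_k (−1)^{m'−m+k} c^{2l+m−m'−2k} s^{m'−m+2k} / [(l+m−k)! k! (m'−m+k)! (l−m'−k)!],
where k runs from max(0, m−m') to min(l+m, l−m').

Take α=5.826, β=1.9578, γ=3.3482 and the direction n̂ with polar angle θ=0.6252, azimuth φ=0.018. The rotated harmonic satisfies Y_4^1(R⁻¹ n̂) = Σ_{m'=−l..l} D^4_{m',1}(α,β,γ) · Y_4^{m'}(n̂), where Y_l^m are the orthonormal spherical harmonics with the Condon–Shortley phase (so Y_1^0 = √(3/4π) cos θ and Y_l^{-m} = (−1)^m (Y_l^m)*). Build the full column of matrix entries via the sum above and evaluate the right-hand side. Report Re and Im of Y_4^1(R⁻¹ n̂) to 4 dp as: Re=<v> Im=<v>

Re=0.2020 Im=-0.1057

Need the full column D^4_{m',1} for m'=−4..4 at α=5.8260, β=1.9578, γ=3.3482.
cos(β/2)=0.557936, sin(β/2)=0.829884
d^4_{-4,1}: single k=5 term ⇒ +0.511604;  D = +0.229210+0.457385i
d^4_{-3,1}: k∈[4..5] ⇒ +0.608031 -0.807130 = -0.199099;  D = -0.001467-0.199094i
d^4_{-2,1}: k∈[3..5] ⇒ +0.437007 -1.450261 +0.641716 = -0.371538;  D = +0.161546-0.334580i
d^4_{-1,1}: k∈[2..5] ⇒ +0.207750 -1.378885 +1.525332 -0.224978 = +0.129219;  D = -0.101781+0.079613i
d^4_{0,1}: k∈[1..4] ⇒ +0.062463 -0.829162 +1.834451 -0.676428 = +0.391324;  D = -0.383001+0.080276i
d^4_{1,1}: k∈[0..3] ⇒ +0.009390 -0.311624 +1.378885 -1.016888 = +0.059762;  D = -0.057896-0.014819i
d^4_{2,1}: k∈[0..2] ⇒ -0.059257 +0.655510 -0.966841 = -0.370588;  D = +0.281579+0.240932i
d^4_{3,1}: k∈[0..1] ⇒ +0.164896 -0.608031 = -0.443135;  D = +0.174949+0.407138i
d^4_{4,1}: single k=0 term ⇒ -0.231242;  D = -0.011866+0.230938i
Y_4^{m'}(θ=0.6252,φ=0.018) and Σ D·Y over m':
  (+0.2292+0.4574i)·(+0.0518-0.0037i)  (-0.0015-0.1991i)·(+0.2032-0.0110i)  (+0.1615-0.3346i)·(+0.4125-0.0149i)  (-0.1018+0.0796i)·(+0.3597-0.0065i)  (-0.3830+0.0803i)·(-0.1687+0.0000i)  (-0.0579-0.0148i)·(-0.3597-0.0065i)  (+0.2816+0.2409i)·(+0.4125+0.0149i)  (+0.1749+0.4071i)·(-0.2032-0.0110i)  (-0.0119+0.2309i)·(+0.0518+0.0037i)
Y_4^1(R⁻¹ n̂) = +0.202031-0.105713i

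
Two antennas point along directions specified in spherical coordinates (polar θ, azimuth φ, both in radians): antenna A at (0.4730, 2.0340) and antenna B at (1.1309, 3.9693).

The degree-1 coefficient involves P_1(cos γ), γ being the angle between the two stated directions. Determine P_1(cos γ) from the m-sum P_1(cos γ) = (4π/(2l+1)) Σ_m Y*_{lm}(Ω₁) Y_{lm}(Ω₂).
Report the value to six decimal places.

0.232151

Summing Y*_{l m}(θ₁,φ₁)·Y_{l m}(θ₂,φ₂) over m ∈ [−1, 1]; prefactor 4π/(2·1+1) = 4.188790:
  [-1]  conj(Y_{1,-1})(Ω₁) = -0.070326+0.140808i ; Y_{1,-1}(Ω₂) = -0.211496+0.230194i ; Δ = -0.017540-0.045969i
  [+0]  conj(Y_{1,0})(Ω₁) = +0.434957-0.000000i ; Y_{1,0}(Ω₂) = +0.208069+0.000000i ; Δ = +0.090501+0.000000i
  [+1]  conj(Y_{1,1})(Ω₁) = +0.070326+0.140808i ; Y_{1,1}(Ω₂) = +0.211496+0.230194i ; Δ = -0.017540+0.045969i
Σ over m = +0.055422+0.000000i; ×(4π/3) → +0.232151+0.000000i. Real part: 0.232151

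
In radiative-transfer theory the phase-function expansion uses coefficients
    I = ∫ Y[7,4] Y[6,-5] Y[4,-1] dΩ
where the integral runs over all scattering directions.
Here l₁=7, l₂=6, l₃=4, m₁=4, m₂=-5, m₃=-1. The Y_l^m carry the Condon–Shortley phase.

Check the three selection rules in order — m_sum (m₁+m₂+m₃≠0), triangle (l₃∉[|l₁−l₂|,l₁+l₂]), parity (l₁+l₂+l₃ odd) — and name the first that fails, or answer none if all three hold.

Σmᵢ = -2  ✗
l₃∈[|l₁−l₂|,l₁+l₂]=[1,13], have l₃=4
Σlᵢ = 17 ⇒ odd

m_sum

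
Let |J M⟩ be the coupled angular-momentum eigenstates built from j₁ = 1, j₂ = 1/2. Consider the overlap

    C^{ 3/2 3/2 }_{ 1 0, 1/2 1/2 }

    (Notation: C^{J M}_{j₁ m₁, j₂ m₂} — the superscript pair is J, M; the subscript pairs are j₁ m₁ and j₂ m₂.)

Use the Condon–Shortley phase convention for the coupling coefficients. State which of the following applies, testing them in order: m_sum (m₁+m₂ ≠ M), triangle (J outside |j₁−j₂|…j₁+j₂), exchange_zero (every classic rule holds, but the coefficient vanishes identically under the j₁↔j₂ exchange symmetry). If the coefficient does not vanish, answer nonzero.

m_sum

m-sum: m₁+m₂ = 0+1/2 = 1/2, M = 3/2  ✗ ⇒ coefficient is 0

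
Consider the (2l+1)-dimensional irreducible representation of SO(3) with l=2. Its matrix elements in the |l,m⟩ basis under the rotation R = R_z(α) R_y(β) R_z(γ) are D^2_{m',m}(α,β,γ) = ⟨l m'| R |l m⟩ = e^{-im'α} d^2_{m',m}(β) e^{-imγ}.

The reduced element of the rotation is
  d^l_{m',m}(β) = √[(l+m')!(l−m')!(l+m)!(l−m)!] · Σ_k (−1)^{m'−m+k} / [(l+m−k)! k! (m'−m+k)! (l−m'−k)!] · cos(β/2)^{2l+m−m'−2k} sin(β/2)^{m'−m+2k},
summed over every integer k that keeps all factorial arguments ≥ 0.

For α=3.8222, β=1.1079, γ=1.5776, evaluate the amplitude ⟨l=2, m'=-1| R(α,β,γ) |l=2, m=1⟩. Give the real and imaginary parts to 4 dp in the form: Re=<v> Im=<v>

Re=-0.3269 Im=0.4094

D^2_{-1,1}(3.8222,1.1079,1.5776) = e^{-i·-1·3.8222}·d^2_{-1,1}(1.1079)·e^{-i·1·1.5776}. Compute d first:
c=cos(1.107900/2)=0.850453, s=sin(1.107900/2)=0.526051; N=√[1·6·6·1]=6.000000
k: max(0,(1)−(-1))=2 … min(2+(1),2−(-1))=3
  k=2: (−1)^0·6.0000/(2)·0.8505^2·0.5261^2 = +0.600451
  k=3: (−1)^1·6.0000/(6)·0.8505^0·0.5261^4 = -0.076579
d^2_{-1,1}(1.1079) = +0.600451 -0.076579 = +0.523871
Attach z-rotation phases: D = e^{-i(-1)(3.8222)}·(+0.523871)·e^{-i(1)(1.5776)} = -0.326876+0.409381i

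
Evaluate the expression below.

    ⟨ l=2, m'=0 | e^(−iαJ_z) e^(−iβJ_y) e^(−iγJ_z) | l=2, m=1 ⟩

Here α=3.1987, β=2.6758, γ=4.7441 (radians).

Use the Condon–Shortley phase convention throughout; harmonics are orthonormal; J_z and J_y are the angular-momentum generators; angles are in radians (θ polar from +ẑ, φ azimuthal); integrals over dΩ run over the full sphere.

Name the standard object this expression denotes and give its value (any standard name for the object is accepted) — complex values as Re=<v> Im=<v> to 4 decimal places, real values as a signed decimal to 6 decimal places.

This is a Wigner D-matrix element — the rotation-matrix element ⟨l m'| R(α,β,γ) |l m⟩ in the angular-momentum basis.
Split into d^2_{0,1}(β=2.6758) × two z-phases.
With c≡cos(β/2)=0.230797 and s≡sin(β/2)=0.973002, N=[2·2·6·1]^{1/2}=4.898979
The bounds max(0,m−m')=1 and min(l+m,l−m')=2 give 2 terms
  k=1: (−1)^0·4.8990/(2)·0.2308^3·0.9730^1 = +0.029301
  k=2: (−1)^1·4.8990/(2)·0.2308^1·0.9730^3 = -0.520770
d^2_{0,1}(2.6758) = +0.029301 -0.520770 = -0.491470
D = (+1.000000+0.000000i)·(-0.491470)·(+0.031706+0.999497i) = -0.015582-0.491223i

Wigner D-matrix element, Re=-0.0156 Im=-0.4912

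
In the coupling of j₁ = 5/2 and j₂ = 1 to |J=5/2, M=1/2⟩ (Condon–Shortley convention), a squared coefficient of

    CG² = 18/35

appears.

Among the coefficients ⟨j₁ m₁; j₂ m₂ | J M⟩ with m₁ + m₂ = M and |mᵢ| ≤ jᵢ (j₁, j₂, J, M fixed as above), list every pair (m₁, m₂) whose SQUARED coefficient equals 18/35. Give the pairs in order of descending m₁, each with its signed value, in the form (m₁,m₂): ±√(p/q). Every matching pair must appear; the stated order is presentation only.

Admissible pairs with m₁+m₂ = M = 1/2: (-1/2,1), (1/2,0), (3/2,-1)
  (m₁,m₂)=(3/2,-1): CG² = 16/35, CG = +√(16/35)
  (m₁,m₂)=(1/2,0): CG² = 1/35, CG = +√(1/35)
  (m₁,m₂)=(-1/2,1): CG² = 18/35, CG = −√(18/35)   ← matches the target
Pairs with CG² = 18/35: (-1/2,1): −√(18/35)

(-1/2,1): −√(18/35)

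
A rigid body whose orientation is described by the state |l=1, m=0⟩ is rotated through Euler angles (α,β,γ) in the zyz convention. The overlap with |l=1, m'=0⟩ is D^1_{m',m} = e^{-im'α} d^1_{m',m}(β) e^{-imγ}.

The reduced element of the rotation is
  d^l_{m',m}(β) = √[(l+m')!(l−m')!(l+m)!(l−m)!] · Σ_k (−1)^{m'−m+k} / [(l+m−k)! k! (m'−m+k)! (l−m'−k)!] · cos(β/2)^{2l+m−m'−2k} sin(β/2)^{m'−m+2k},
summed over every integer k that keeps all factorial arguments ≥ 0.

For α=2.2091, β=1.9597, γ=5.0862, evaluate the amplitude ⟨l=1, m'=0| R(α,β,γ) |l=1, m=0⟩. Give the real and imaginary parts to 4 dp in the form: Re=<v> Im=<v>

Re=-0.3792 Im=0.0000

D^1_{0,0}(2.2091,1.9597,5.0862) = e^{-i·0·2.2091}·d^1_{0,0}(1.9597)·e^{-i·0·5.0862}. Compute d first:
With c≡cos(β/2)=0.557147 and s≡sin(β/2)=0.830414, N=[1·1·1·1]^{1/2}=1.000000
k: max(0,(0)−(0))=0 … min(1+(0),1−(0))=1
  k=0: (−1)^0·1.0000/(1)·0.5571^2·0.8304^0 = +0.310413
  k=1: (−1)^1·1.0000/(1)·0.5571^0·0.8304^2 = -0.689587
d^1_{0,0}(1.9597) = +0.310413 -0.689587 = -0.379174
Phases: e^{-i·(0)·2.2091}=+1.000000+0.000000i, e^{-i·(0)·5.0862}=+1.000000+0.000000i ⇒ D=-0.379174+0.000000i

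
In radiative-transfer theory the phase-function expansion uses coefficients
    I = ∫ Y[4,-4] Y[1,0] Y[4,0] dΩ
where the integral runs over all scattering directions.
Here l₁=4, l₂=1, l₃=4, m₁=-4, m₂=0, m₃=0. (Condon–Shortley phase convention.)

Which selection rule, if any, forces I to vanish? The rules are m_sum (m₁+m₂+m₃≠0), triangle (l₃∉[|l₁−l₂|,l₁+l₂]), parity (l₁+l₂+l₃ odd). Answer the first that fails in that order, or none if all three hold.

Σmᵢ = -4  ✗
l₃∈[|l₁−l₂|,l₁+l₂]=[3,5], have l₃=4
Σlᵢ = 9 ⇒ odd

m_sum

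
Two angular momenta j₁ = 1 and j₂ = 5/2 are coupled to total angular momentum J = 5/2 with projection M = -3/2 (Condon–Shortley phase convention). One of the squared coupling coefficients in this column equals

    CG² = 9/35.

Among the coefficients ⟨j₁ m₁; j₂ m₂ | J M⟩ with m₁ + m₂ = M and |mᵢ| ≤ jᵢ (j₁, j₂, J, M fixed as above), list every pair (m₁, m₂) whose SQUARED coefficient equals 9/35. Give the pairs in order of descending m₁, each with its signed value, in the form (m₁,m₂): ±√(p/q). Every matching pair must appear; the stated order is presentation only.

Admissible pairs with m₁+m₂ = M = -3/2: (-1,-1/2), (0,-3/2), (1,-5/2)
  (m₁,m₂)=(1,-5/2): CG² = 2/7, CG = +√(2/7)
  (m₁,m₂)=(0,-3/2): CG² = 9/35, CG = +√(9/35)   ← matches the target
  (m₁,m₂)=(-1,-1/2): CG² = 16/35, CG = −√(16/35)
Pairs with CG² = 9/35: (0,-3/2): +√(9/35)

(0,-3/2): +√(9/35)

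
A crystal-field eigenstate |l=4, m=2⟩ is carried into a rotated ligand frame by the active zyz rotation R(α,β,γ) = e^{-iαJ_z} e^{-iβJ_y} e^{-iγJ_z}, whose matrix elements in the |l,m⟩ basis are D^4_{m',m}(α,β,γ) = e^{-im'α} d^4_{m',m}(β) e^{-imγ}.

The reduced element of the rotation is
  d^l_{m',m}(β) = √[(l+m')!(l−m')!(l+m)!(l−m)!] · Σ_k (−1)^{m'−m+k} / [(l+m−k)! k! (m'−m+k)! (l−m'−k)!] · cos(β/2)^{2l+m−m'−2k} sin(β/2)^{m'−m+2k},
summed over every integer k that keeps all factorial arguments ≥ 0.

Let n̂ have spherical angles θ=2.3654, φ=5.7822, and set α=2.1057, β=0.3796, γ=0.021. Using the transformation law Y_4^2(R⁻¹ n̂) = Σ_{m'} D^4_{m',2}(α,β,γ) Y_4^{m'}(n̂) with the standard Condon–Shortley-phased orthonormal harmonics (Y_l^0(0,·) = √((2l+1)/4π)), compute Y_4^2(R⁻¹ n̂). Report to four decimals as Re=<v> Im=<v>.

Re=-0.0472 Im=0.3196

Need the full column D^4_{m',2} for m'=−4..4 at α=2.1057, β=0.3796, γ=0.0210.
cos(β/2)=0.982042, sin(β/2)=0.188662
d^4_{-4,2}: single k=6 term ⇒ +0.000230;  D = -0.000116+0.000199i
d^4_{-3,2}: k∈[5..6] ⇒ +0.002541 -0.000031 = +0.002510;  D = +0.002510-0.000020i
d^4_{-2,2}: k∈[4..6] ⇒ +0.017675 -0.000522 +0.000002 = +0.017155;  D = -0.008864-0.014687i
d^4_{-1,2}: k∈[3..5] ⇒ +0.086741 -0.004802 +0.000035 = +0.081974;  D = -0.038789+0.072216i
d^4_{0,2}: k∈[2..4] ⇒ +0.302881 -0.029809 +0.000413 = +0.273485;  D = +0.273244-0.011483i
d^4_{1,2}: k∈[1..3] ⇒ +0.705070 -0.130111 +0.003201 = +0.578161;  D = -0.315347-0.484588i
d^4_{2,2}: k∈[0..2] ⇒ +0.865048 -0.383118 +0.017675 = +0.499605;  D = -0.221346+0.447896i
d^4_{3,2}: k∈[0..1] ⇒ -0.621813 +0.068848 = -0.552965;  D = -0.551372+0.041938i
d^4_{4,2}: single k=0 term ⇒ +0.168939;  D = -0.096893-0.138391i
Y_4^{m'}(θ=2.3654,φ=5.7822) and Σ D·Y over m':
  (-0.0001+0.0002i)·(-0.0447+0.0968i)  (+0.0025-0.0000i)·(-0.0208-0.3064i)  (-0.0089-0.0147i)·(+0.2268+0.3547i)  (-0.0388+0.0722i)·(-0.1171-0.0641i)  (+0.2732-0.0115i)·(-0.3386+0.0000i)  (-0.3153-0.4846i)·(+0.1171-0.0641i)  (-0.2213+0.4479i)·(+0.2268-0.3547i)  (-0.5514+0.0419i)·(+0.0208-0.3064i)  (-0.0969-0.1384i)·(-0.0447-0.0968i)
Y_4^2(R⁻¹ n̂) = -0.047215+0.319612i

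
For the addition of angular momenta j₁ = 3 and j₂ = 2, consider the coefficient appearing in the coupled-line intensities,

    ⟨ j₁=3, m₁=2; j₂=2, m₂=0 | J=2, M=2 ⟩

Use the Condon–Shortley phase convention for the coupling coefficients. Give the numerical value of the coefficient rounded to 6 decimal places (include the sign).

-0.597614  (= −√(5/14))

√[5·3!3!1!/8! · 5!1!2!2!4!0!] = √(360/7)
  +(−1)^1/∏(1,2,0,1,3,0)! = -1/12  (running -1/12)
⟨..|..⟩ = √(360/7)·(-1/12) = -0.597614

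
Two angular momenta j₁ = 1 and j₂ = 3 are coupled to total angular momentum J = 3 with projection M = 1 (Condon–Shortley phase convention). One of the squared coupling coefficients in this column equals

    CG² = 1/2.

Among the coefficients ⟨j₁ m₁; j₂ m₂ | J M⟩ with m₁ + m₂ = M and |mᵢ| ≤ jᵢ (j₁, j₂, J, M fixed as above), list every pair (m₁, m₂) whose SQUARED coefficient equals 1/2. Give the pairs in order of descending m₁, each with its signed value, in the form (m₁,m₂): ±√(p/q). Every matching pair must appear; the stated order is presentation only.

Admissible pairs with m₁+m₂ = M = 1: (-1,2), (0,1), (1,0)
  (m₁,m₂)=(1,0): CG² = 1/2, CG = +√(1/2)   ← matches the target
  (m₁,m₂)=(0,1): CG² = 1/12, CG = −√(1/12)
  (m₁,m₂)=(-1,2): CG² = 5/12, CG = −√(5/12)
Pairs with CG² = 1/2: (1,0): +√(1/2)

(1,0): +√(1/2)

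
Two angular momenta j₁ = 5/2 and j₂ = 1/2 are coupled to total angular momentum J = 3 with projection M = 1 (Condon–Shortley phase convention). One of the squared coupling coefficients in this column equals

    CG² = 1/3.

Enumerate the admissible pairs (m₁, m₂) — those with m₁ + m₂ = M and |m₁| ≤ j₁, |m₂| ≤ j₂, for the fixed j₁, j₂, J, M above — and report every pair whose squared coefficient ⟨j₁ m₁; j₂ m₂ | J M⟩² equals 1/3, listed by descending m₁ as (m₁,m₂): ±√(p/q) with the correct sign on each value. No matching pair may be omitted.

Admissible pairs with m₁+m₂ = M = 1: (1/2,1/2), (3/2,-1/2)
  (m₁,m₂)=(3/2,-1/2): CG² = 1/3, CG = +√(1/3)   ← matches the target
  (m₁,m₂)=(1/2,1/2): CG² = 2/3, CG = +√(2/3)
Pairs with CG² = 1/3: (3/2,-1/2): +√(1/3)

(3/2,-1/2): +√(1/3)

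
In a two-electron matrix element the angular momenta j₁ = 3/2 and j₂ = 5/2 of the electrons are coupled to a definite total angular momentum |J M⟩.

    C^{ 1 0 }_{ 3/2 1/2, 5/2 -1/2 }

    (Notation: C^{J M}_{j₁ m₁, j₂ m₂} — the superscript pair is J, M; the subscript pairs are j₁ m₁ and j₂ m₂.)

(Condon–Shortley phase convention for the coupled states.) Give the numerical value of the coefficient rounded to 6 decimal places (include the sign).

−√(3/10) ≈ -0.547723

triangle: 3!*0!*2!/6! = 12/720
(j±m)!: 2!*1!*2!*3!*1!*1! = 24
prefactor² = (2J+1)*Δ*N² = 6/5
  k=1: −1/(1!*2!*0!*1!*0!*1!) = -1/2
Σ = -1/2  ⇒  CG² = 6/5*(-1/2)² = 3/10
CG = −√(3/10) = -0.547723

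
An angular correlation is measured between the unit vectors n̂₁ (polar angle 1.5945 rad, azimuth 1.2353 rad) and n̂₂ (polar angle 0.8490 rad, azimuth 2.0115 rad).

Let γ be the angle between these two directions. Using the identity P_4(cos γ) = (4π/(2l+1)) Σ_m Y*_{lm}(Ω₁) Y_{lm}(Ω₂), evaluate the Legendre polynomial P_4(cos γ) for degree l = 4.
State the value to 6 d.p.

-0.318854

Expand P_4 via completeness: Σ_{m} conj(Y_{4,m}) at Ω₁ times Y_{4,m} at Ω₂ —
  term(m=-4) = -0.062057-0.002284i   from Y*(Ω₁)=+0.100262-0.430515i, Y(Ω₂)=-0.026810-0.137902i
  term(m=-3) = +0.007126+0.007530i   from Y*(Ω₁)=+0.025046+0.015853i, Y(Ω₂)=+0.339006+0.086088i
  term(m=-2) = -0.002374+0.129028i   from Y*(Ω₁)=+0.260823-0.207060i, Y(Ω₂)=-0.246484+0.299019i
  term(m=-1) = +0.000315-0.000309i   from Y*(Ω₁)=+0.011057+0.031713i, Y(Ω₂)=-0.005604-0.011881i
  term(m=+0) = -0.114382+0.000000i   from Y*(Ω₁)=+0.315575-0.000000i, Y(Ω₂)=-0.362456+0.000000i
  term(m=+1) = +0.000315+0.000309i   from Y*(Ω₁)=-0.011057+0.031713i, Y(Ω₂)=+0.005604-0.011881i
  term(m=+2) = -0.002374-0.129028i   from Y*(Ω₁)=+0.260823+0.207060i, Y(Ω₂)=-0.246484-0.299019i
  term(m=+3) = +0.007126-0.007530i   from Y*(Ω₁)=-0.025046+0.015853i, Y(Ω₂)=-0.339006+0.086088i
  term(m=+4) = -0.062057+0.002284i   from Y*(Ω₁)=+0.100262+0.430515i, Y(Ω₂)=-0.026810+0.137902i
Accumulated sum -0.228362-0.000000i; after 4π/(2l+1) scaling, -0.318854-0.000000i ⇒ P_4 = -0.318854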